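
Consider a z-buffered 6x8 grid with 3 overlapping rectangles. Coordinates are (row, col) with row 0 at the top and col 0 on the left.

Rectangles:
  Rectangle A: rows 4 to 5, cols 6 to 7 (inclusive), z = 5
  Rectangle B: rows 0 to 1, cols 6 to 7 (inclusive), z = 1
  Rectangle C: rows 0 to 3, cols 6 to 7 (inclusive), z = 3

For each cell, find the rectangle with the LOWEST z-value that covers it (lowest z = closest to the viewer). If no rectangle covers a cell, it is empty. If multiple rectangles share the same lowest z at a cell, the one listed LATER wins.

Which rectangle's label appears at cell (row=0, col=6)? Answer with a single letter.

Check cell (0,6):
  A: rows 4-5 cols 6-7 -> outside (row miss)
  B: rows 0-1 cols 6-7 z=1 -> covers; best now B (z=1)
  C: rows 0-3 cols 6-7 z=3 -> covers; best now B (z=1)
Winner: B at z=1

Answer: B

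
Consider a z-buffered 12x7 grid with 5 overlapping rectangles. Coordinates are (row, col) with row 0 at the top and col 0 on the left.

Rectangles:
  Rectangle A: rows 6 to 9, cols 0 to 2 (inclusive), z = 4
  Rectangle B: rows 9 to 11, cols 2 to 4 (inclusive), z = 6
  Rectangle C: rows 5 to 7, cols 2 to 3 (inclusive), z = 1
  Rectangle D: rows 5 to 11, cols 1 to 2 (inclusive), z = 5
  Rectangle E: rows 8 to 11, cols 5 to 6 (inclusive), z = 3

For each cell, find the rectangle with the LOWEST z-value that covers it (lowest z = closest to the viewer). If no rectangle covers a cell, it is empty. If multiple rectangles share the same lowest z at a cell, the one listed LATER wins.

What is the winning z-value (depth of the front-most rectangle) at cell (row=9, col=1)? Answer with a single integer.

Answer: 4

Derivation:
Check cell (9,1):
  A: rows 6-9 cols 0-2 z=4 -> covers; best now A (z=4)
  B: rows 9-11 cols 2-4 -> outside (col miss)
  C: rows 5-7 cols 2-3 -> outside (row miss)
  D: rows 5-11 cols 1-2 z=5 -> covers; best now A (z=4)
  E: rows 8-11 cols 5-6 -> outside (col miss)
Winner: A at z=4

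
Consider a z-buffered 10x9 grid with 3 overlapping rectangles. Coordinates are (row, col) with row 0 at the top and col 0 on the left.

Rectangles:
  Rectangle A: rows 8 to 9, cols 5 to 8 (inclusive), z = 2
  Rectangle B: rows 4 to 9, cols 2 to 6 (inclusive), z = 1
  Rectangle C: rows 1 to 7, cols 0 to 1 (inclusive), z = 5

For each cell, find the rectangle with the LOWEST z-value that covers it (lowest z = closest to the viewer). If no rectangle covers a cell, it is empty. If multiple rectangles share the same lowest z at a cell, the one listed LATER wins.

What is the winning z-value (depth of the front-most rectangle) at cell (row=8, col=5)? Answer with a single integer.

Answer: 1

Derivation:
Check cell (8,5):
  A: rows 8-9 cols 5-8 z=2 -> covers; best now A (z=2)
  B: rows 4-9 cols 2-6 z=1 -> covers; best now B (z=1)
  C: rows 1-7 cols 0-1 -> outside (row miss)
Winner: B at z=1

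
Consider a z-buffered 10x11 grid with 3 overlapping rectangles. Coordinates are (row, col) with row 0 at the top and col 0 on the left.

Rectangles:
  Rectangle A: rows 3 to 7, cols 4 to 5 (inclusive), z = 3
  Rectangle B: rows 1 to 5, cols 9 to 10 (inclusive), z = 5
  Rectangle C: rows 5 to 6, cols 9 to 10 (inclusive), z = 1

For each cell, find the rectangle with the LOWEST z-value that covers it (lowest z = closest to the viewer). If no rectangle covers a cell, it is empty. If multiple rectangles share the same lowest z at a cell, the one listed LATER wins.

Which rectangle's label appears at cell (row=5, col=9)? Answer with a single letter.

Answer: C

Derivation:
Check cell (5,9):
  A: rows 3-7 cols 4-5 -> outside (col miss)
  B: rows 1-5 cols 9-10 z=5 -> covers; best now B (z=5)
  C: rows 5-6 cols 9-10 z=1 -> covers; best now C (z=1)
Winner: C at z=1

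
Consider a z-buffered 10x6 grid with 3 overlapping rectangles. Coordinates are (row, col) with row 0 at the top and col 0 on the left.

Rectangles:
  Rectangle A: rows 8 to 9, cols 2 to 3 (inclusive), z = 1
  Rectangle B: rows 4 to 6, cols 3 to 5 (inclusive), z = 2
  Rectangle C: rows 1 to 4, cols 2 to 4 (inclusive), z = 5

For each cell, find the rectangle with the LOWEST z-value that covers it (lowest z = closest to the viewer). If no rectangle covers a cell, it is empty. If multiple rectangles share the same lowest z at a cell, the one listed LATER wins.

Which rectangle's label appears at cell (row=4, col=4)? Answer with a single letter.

Check cell (4,4):
  A: rows 8-9 cols 2-3 -> outside (row miss)
  B: rows 4-6 cols 3-5 z=2 -> covers; best now B (z=2)
  C: rows 1-4 cols 2-4 z=5 -> covers; best now B (z=2)
Winner: B at z=2

Answer: B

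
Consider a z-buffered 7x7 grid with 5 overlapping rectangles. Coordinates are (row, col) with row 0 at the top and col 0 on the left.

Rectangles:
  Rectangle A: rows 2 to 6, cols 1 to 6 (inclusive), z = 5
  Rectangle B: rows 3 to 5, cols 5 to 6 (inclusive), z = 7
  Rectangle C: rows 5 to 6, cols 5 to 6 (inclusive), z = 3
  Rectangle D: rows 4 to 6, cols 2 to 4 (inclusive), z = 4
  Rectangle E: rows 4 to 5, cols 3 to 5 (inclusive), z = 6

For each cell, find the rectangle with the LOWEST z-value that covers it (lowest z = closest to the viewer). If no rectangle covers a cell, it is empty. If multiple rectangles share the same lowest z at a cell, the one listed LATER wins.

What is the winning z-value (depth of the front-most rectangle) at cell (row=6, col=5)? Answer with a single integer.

Check cell (6,5):
  A: rows 2-6 cols 1-6 z=5 -> covers; best now A (z=5)
  B: rows 3-5 cols 5-6 -> outside (row miss)
  C: rows 5-6 cols 5-6 z=3 -> covers; best now C (z=3)
  D: rows 4-6 cols 2-4 -> outside (col miss)
  E: rows 4-5 cols 3-5 -> outside (row miss)
Winner: C at z=3

Answer: 3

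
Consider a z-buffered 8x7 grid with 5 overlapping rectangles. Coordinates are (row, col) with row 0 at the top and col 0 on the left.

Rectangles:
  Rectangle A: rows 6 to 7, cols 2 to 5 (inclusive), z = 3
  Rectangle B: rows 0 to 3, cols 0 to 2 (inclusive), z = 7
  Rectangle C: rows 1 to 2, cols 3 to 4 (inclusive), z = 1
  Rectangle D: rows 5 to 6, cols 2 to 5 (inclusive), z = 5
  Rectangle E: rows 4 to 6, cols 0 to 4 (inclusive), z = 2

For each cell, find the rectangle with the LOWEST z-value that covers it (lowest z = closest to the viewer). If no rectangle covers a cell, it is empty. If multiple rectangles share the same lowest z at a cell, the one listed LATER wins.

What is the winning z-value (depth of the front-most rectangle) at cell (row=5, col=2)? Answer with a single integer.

Check cell (5,2):
  A: rows 6-7 cols 2-5 -> outside (row miss)
  B: rows 0-3 cols 0-2 -> outside (row miss)
  C: rows 1-2 cols 3-4 -> outside (row miss)
  D: rows 5-6 cols 2-5 z=5 -> covers; best now D (z=5)
  E: rows 4-6 cols 0-4 z=2 -> covers; best now E (z=2)
Winner: E at z=2

Answer: 2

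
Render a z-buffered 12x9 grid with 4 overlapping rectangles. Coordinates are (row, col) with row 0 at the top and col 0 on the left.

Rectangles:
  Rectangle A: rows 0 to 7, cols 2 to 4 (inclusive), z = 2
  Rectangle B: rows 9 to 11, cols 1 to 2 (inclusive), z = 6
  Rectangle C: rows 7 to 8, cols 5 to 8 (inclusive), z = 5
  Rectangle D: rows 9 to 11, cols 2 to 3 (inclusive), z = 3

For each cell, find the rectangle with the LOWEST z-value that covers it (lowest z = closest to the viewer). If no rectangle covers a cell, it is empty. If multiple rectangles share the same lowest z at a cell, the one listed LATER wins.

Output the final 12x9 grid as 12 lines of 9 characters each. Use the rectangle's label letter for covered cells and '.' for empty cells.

..AAA....
..AAA....
..AAA....
..AAA....
..AAA....
..AAA....
..AAA....
..AAACCCC
.....CCCC
.BDD.....
.BDD.....
.BDD.....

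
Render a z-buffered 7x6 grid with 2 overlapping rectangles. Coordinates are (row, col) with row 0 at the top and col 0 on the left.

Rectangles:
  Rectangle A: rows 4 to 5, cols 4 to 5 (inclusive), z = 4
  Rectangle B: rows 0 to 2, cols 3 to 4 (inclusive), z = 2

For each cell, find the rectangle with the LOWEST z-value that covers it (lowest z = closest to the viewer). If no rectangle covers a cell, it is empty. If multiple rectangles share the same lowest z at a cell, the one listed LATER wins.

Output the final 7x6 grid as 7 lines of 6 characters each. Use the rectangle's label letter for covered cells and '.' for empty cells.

...BB.
...BB.
...BB.
......
....AA
....AA
......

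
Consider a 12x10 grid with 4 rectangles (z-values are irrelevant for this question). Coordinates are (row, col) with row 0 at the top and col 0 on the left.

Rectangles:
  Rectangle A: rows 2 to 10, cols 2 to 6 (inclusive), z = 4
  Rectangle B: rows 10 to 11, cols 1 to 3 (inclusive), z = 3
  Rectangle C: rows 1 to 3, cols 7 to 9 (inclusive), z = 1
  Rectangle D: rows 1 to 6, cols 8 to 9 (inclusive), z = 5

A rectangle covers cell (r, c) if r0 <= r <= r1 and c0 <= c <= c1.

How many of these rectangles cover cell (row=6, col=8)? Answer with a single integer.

Answer: 1

Derivation:
Check cell (6,8):
  A: rows 2-10 cols 2-6 -> outside (col miss)
  B: rows 10-11 cols 1-3 -> outside (row miss)
  C: rows 1-3 cols 7-9 -> outside (row miss)
  D: rows 1-6 cols 8-9 -> covers
Count covering = 1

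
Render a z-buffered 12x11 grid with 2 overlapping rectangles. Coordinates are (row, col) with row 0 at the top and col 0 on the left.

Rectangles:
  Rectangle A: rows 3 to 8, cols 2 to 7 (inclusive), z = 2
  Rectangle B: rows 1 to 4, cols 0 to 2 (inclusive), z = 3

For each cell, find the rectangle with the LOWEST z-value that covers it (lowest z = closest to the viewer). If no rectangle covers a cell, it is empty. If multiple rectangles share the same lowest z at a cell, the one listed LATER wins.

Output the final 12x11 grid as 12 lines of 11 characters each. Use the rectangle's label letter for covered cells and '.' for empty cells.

...........
BBB........
BBB........
BBAAAAAA...
BBAAAAAA...
..AAAAAA...
..AAAAAA...
..AAAAAA...
..AAAAAA...
...........
...........
...........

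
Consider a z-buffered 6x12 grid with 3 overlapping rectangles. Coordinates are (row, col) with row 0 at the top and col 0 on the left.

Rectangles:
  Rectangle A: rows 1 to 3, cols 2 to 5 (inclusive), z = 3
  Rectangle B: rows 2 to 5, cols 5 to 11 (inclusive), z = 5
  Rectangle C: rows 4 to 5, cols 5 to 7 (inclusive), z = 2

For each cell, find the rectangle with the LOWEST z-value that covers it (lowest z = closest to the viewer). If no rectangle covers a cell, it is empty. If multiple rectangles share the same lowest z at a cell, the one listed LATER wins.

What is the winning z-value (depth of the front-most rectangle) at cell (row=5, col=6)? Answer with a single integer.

Answer: 2

Derivation:
Check cell (5,6):
  A: rows 1-3 cols 2-5 -> outside (row miss)
  B: rows 2-5 cols 5-11 z=5 -> covers; best now B (z=5)
  C: rows 4-5 cols 5-7 z=2 -> covers; best now C (z=2)
Winner: C at z=2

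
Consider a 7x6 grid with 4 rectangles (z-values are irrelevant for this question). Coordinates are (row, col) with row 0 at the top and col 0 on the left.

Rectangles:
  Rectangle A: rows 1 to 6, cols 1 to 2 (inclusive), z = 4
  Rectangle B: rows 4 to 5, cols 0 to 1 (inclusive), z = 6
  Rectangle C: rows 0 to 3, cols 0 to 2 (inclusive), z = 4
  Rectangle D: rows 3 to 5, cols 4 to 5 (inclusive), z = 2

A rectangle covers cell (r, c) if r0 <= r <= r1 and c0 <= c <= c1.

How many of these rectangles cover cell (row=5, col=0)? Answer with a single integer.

Answer: 1

Derivation:
Check cell (5,0):
  A: rows 1-6 cols 1-2 -> outside (col miss)
  B: rows 4-5 cols 0-1 -> covers
  C: rows 0-3 cols 0-2 -> outside (row miss)
  D: rows 3-5 cols 4-5 -> outside (col miss)
Count covering = 1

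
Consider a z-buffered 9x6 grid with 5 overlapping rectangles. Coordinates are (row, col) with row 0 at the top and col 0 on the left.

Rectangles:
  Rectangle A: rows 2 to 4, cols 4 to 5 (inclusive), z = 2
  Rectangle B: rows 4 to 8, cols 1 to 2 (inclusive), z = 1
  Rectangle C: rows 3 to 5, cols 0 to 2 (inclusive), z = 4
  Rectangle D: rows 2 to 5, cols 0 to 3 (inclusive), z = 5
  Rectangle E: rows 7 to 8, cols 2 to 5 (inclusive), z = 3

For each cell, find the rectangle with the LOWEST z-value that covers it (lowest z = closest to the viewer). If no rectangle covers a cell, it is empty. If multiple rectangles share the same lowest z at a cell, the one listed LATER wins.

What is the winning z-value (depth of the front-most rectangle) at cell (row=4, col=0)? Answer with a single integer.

Check cell (4,0):
  A: rows 2-4 cols 4-5 -> outside (col miss)
  B: rows 4-8 cols 1-2 -> outside (col miss)
  C: rows 3-5 cols 0-2 z=4 -> covers; best now C (z=4)
  D: rows 2-5 cols 0-3 z=5 -> covers; best now C (z=4)
  E: rows 7-8 cols 2-5 -> outside (row miss)
Winner: C at z=4

Answer: 4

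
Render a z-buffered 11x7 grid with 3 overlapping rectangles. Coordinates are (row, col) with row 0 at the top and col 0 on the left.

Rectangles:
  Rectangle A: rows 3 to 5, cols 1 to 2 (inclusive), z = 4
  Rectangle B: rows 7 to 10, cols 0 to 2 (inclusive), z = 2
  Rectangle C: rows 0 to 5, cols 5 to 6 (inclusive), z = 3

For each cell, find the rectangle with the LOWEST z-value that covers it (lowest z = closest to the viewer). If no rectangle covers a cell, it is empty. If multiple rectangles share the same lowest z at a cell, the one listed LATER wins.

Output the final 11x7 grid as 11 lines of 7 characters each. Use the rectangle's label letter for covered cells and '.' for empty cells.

.....CC
.....CC
.....CC
.AA..CC
.AA..CC
.AA..CC
.......
BBB....
BBB....
BBB....
BBB....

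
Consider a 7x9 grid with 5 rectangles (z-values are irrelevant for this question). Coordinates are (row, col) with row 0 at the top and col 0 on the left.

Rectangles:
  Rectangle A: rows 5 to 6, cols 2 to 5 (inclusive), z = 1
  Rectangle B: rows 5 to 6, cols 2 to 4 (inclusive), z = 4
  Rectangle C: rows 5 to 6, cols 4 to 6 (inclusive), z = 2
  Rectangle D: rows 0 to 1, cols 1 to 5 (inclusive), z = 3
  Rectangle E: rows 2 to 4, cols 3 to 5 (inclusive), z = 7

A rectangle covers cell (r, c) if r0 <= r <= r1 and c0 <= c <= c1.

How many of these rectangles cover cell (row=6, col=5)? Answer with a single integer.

Check cell (6,5):
  A: rows 5-6 cols 2-5 -> covers
  B: rows 5-6 cols 2-4 -> outside (col miss)
  C: rows 5-6 cols 4-6 -> covers
  D: rows 0-1 cols 1-5 -> outside (row miss)
  E: rows 2-4 cols 3-5 -> outside (row miss)
Count covering = 2

Answer: 2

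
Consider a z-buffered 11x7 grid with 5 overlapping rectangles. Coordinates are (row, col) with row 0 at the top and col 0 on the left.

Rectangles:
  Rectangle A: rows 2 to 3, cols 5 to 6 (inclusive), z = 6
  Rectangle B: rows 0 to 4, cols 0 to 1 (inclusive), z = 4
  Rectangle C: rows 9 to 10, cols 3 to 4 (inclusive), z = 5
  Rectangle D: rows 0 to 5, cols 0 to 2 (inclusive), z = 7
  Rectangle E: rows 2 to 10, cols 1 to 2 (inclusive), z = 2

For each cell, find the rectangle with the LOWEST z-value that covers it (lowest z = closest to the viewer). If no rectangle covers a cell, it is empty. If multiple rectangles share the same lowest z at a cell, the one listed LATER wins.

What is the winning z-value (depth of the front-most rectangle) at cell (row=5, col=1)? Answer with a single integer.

Answer: 2

Derivation:
Check cell (5,1):
  A: rows 2-3 cols 5-6 -> outside (row miss)
  B: rows 0-4 cols 0-1 -> outside (row miss)
  C: rows 9-10 cols 3-4 -> outside (row miss)
  D: rows 0-5 cols 0-2 z=7 -> covers; best now D (z=7)
  E: rows 2-10 cols 1-2 z=2 -> covers; best now E (z=2)
Winner: E at z=2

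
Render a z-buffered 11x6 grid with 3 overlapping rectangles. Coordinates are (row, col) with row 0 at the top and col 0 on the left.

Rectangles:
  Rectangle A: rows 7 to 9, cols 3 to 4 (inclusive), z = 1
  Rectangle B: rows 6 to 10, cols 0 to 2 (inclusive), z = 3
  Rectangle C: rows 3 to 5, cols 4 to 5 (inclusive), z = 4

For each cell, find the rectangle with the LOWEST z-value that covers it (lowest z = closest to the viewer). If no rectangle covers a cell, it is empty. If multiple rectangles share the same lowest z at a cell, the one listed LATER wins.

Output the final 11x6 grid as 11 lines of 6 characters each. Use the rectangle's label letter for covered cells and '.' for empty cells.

......
......
......
....CC
....CC
....CC
BBB...
BBBAA.
BBBAA.
BBBAA.
BBB...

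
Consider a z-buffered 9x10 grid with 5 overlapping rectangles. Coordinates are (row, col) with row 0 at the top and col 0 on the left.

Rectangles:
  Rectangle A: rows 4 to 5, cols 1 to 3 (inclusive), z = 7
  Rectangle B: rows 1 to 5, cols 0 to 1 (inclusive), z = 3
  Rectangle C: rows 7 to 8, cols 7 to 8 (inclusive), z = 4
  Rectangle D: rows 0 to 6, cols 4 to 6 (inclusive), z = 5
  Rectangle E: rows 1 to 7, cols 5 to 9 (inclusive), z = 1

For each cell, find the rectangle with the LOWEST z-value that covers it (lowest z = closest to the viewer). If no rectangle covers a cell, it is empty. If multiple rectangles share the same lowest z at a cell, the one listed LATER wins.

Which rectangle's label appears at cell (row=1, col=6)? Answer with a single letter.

Answer: E

Derivation:
Check cell (1,6):
  A: rows 4-5 cols 1-3 -> outside (row miss)
  B: rows 1-5 cols 0-1 -> outside (col miss)
  C: rows 7-8 cols 7-8 -> outside (row miss)
  D: rows 0-6 cols 4-6 z=5 -> covers; best now D (z=5)
  E: rows 1-7 cols 5-9 z=1 -> covers; best now E (z=1)
Winner: E at z=1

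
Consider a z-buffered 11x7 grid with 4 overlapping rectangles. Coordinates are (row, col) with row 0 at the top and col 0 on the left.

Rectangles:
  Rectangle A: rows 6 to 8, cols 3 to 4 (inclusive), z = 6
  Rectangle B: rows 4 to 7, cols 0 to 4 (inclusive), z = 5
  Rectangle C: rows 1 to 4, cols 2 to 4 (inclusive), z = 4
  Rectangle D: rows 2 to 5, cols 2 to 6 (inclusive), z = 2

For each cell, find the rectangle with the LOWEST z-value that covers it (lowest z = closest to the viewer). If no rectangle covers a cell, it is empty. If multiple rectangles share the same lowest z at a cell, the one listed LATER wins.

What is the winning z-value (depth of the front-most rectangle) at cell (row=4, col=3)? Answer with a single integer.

Answer: 2

Derivation:
Check cell (4,3):
  A: rows 6-8 cols 3-4 -> outside (row miss)
  B: rows 4-7 cols 0-4 z=5 -> covers; best now B (z=5)
  C: rows 1-4 cols 2-4 z=4 -> covers; best now C (z=4)
  D: rows 2-5 cols 2-6 z=2 -> covers; best now D (z=2)
Winner: D at z=2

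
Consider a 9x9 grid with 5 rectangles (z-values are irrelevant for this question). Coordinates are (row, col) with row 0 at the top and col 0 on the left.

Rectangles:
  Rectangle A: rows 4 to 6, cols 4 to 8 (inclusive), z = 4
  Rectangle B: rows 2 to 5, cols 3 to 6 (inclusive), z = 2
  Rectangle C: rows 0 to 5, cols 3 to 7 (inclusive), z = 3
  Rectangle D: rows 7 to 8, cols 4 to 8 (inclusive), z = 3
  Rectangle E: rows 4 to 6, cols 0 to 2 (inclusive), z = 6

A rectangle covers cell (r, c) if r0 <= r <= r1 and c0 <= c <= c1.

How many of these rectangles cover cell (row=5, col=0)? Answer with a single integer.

Answer: 1

Derivation:
Check cell (5,0):
  A: rows 4-6 cols 4-8 -> outside (col miss)
  B: rows 2-5 cols 3-6 -> outside (col miss)
  C: rows 0-5 cols 3-7 -> outside (col miss)
  D: rows 7-8 cols 4-8 -> outside (row miss)
  E: rows 4-6 cols 0-2 -> covers
Count covering = 1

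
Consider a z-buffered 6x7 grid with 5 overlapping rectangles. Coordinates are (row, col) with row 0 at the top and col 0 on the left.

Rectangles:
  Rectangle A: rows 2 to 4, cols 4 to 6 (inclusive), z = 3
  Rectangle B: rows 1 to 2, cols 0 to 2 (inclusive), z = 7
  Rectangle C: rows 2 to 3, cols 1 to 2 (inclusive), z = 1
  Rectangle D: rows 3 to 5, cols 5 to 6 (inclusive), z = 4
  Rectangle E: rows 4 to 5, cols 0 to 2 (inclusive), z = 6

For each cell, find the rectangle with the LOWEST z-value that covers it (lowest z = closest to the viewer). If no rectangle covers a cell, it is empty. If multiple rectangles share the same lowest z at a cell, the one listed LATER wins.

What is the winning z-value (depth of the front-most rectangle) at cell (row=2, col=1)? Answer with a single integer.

Answer: 1

Derivation:
Check cell (2,1):
  A: rows 2-4 cols 4-6 -> outside (col miss)
  B: rows 1-2 cols 0-2 z=7 -> covers; best now B (z=7)
  C: rows 2-3 cols 1-2 z=1 -> covers; best now C (z=1)
  D: rows 3-5 cols 5-6 -> outside (row miss)
  E: rows 4-5 cols 0-2 -> outside (row miss)
Winner: C at z=1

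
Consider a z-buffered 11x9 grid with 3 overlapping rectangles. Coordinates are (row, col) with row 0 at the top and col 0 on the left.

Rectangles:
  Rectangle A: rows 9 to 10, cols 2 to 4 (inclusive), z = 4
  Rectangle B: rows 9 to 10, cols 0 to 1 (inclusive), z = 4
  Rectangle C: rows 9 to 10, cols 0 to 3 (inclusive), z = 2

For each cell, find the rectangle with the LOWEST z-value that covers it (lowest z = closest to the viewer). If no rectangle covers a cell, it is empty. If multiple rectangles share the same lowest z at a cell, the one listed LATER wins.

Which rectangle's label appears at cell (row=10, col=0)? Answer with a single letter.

Answer: C

Derivation:
Check cell (10,0):
  A: rows 9-10 cols 2-4 -> outside (col miss)
  B: rows 9-10 cols 0-1 z=4 -> covers; best now B (z=4)
  C: rows 9-10 cols 0-3 z=2 -> covers; best now C (z=2)
Winner: C at z=2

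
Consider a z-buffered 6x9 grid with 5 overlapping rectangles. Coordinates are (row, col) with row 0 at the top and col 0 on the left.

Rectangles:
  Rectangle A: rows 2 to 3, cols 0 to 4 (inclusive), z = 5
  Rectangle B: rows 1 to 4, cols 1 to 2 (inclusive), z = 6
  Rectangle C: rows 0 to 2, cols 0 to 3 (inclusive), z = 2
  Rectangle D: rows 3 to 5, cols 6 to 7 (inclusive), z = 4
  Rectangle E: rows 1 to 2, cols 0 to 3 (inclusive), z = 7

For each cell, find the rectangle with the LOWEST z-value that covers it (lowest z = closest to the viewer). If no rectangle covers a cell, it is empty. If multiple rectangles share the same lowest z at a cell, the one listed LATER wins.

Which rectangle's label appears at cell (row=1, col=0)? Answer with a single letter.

Check cell (1,0):
  A: rows 2-3 cols 0-4 -> outside (row miss)
  B: rows 1-4 cols 1-2 -> outside (col miss)
  C: rows 0-2 cols 0-3 z=2 -> covers; best now C (z=2)
  D: rows 3-5 cols 6-7 -> outside (row miss)
  E: rows 1-2 cols 0-3 z=7 -> covers; best now C (z=2)
Winner: C at z=2

Answer: C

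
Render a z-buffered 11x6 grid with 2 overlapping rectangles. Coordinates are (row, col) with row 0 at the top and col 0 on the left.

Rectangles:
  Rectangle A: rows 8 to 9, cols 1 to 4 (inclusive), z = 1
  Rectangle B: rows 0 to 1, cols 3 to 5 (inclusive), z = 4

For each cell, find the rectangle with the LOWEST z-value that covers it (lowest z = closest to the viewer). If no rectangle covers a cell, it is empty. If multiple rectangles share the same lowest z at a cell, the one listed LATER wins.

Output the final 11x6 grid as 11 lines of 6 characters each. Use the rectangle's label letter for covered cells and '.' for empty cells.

...BBB
...BBB
......
......
......
......
......
......
.AAAA.
.AAAA.
......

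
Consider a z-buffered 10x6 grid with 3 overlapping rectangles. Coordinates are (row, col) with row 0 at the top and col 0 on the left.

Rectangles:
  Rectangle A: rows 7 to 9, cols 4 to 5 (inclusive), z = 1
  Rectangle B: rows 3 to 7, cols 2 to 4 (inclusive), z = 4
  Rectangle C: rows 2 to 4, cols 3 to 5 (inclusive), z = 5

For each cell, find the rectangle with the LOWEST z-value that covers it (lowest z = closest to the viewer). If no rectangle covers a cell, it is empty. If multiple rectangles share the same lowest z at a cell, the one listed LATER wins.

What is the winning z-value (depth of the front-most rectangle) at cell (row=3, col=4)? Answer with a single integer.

Check cell (3,4):
  A: rows 7-9 cols 4-5 -> outside (row miss)
  B: rows 3-7 cols 2-4 z=4 -> covers; best now B (z=4)
  C: rows 2-4 cols 3-5 z=5 -> covers; best now B (z=4)
Winner: B at z=4

Answer: 4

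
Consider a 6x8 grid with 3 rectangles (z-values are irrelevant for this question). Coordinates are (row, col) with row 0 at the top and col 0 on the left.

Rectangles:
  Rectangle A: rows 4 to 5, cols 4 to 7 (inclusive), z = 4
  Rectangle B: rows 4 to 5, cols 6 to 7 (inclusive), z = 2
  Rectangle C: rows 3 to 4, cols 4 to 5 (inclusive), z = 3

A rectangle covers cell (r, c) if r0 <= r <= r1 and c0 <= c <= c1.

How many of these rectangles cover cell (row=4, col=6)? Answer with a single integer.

Check cell (4,6):
  A: rows 4-5 cols 4-7 -> covers
  B: rows 4-5 cols 6-7 -> covers
  C: rows 3-4 cols 4-5 -> outside (col miss)
Count covering = 2

Answer: 2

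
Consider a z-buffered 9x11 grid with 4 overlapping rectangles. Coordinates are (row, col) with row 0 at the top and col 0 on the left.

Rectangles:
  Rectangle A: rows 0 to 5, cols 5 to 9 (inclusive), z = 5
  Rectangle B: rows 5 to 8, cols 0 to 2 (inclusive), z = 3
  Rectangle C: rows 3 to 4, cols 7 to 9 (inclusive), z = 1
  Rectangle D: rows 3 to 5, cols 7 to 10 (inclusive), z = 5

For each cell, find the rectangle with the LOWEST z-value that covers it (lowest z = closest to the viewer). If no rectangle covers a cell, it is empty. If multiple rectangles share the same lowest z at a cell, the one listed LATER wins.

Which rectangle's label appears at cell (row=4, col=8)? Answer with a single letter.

Check cell (4,8):
  A: rows 0-5 cols 5-9 z=5 -> covers; best now A (z=5)
  B: rows 5-8 cols 0-2 -> outside (row miss)
  C: rows 3-4 cols 7-9 z=1 -> covers; best now C (z=1)
  D: rows 3-5 cols 7-10 z=5 -> covers; best now C (z=1)
Winner: C at z=1

Answer: C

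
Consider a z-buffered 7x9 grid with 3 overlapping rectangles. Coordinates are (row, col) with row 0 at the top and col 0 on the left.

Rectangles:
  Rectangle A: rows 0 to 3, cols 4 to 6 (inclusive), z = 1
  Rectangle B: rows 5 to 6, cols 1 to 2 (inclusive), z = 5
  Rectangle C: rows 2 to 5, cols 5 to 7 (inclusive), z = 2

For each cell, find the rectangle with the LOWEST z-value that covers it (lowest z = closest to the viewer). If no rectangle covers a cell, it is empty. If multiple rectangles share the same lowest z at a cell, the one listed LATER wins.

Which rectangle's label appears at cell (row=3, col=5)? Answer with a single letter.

Check cell (3,5):
  A: rows 0-3 cols 4-6 z=1 -> covers; best now A (z=1)
  B: rows 5-6 cols 1-2 -> outside (row miss)
  C: rows 2-5 cols 5-7 z=2 -> covers; best now A (z=1)
Winner: A at z=1

Answer: A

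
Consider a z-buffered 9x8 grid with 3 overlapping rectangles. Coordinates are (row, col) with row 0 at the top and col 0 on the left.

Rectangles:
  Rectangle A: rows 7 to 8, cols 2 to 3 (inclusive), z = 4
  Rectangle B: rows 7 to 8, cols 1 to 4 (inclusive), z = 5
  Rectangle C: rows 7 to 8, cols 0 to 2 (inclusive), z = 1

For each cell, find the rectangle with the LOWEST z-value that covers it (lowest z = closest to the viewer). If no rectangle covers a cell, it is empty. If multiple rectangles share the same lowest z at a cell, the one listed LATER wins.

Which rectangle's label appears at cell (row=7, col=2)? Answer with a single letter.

Answer: C

Derivation:
Check cell (7,2):
  A: rows 7-8 cols 2-3 z=4 -> covers; best now A (z=4)
  B: rows 7-8 cols 1-4 z=5 -> covers; best now A (z=4)
  C: rows 7-8 cols 0-2 z=1 -> covers; best now C (z=1)
Winner: C at z=1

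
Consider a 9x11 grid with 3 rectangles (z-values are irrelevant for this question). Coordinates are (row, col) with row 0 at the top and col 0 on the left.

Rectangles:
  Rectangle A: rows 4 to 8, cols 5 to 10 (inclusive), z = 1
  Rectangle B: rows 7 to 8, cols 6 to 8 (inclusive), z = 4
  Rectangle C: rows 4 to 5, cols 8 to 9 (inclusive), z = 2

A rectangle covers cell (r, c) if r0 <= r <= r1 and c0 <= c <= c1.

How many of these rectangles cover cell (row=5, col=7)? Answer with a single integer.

Answer: 1

Derivation:
Check cell (5,7):
  A: rows 4-8 cols 5-10 -> covers
  B: rows 7-8 cols 6-8 -> outside (row miss)
  C: rows 4-5 cols 8-9 -> outside (col miss)
Count covering = 1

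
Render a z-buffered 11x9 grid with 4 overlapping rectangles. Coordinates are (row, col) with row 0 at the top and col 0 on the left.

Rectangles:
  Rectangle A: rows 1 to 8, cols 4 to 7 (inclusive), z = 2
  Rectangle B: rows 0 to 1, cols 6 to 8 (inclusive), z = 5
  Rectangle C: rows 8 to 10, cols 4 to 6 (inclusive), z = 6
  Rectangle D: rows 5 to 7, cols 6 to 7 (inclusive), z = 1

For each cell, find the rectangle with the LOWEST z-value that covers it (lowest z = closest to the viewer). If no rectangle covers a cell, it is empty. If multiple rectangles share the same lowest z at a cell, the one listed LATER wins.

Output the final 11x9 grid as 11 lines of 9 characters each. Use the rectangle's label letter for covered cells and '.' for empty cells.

......BBB
....AAAAB
....AAAA.
....AAAA.
....AAAA.
....AADD.
....AADD.
....AADD.
....AAAA.
....CCC..
....CCC..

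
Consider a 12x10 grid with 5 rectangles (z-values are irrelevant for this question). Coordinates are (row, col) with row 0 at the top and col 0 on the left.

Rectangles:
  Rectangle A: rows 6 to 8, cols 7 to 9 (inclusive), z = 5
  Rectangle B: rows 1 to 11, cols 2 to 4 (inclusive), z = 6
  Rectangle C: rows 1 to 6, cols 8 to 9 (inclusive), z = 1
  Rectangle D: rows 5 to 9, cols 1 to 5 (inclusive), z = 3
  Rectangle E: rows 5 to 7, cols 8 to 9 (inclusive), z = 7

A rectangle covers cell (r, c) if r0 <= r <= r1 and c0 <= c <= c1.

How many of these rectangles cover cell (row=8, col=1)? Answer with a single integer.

Answer: 1

Derivation:
Check cell (8,1):
  A: rows 6-8 cols 7-9 -> outside (col miss)
  B: rows 1-11 cols 2-4 -> outside (col miss)
  C: rows 1-6 cols 8-9 -> outside (row miss)
  D: rows 5-9 cols 1-5 -> covers
  E: rows 5-7 cols 8-9 -> outside (row miss)
Count covering = 1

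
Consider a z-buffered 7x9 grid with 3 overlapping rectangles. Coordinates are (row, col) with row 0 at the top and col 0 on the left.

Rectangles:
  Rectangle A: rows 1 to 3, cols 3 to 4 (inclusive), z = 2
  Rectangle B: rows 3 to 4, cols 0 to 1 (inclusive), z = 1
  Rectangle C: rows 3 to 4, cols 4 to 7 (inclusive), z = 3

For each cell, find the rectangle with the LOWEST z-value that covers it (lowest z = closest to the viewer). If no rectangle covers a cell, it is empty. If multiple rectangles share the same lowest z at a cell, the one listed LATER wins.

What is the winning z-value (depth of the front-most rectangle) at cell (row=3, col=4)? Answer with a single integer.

Answer: 2

Derivation:
Check cell (3,4):
  A: rows 1-3 cols 3-4 z=2 -> covers; best now A (z=2)
  B: rows 3-4 cols 0-1 -> outside (col miss)
  C: rows 3-4 cols 4-7 z=3 -> covers; best now A (z=2)
Winner: A at z=2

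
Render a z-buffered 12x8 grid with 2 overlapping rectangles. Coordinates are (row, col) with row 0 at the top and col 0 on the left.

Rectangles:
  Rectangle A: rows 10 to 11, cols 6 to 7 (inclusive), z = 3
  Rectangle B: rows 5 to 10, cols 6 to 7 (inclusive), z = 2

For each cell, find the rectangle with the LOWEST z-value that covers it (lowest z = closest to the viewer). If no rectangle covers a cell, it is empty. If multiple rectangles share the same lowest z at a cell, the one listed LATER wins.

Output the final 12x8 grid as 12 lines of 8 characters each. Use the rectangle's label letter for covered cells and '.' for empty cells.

........
........
........
........
........
......BB
......BB
......BB
......BB
......BB
......BB
......AA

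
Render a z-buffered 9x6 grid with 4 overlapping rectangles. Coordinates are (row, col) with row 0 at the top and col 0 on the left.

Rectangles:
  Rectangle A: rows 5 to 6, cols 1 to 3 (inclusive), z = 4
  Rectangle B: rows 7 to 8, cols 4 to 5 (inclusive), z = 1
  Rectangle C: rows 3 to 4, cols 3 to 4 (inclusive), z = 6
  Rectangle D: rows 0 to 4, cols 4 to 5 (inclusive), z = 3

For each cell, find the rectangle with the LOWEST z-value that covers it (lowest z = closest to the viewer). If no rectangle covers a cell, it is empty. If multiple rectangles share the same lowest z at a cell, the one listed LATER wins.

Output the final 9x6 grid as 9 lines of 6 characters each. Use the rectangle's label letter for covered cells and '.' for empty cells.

....DD
....DD
....DD
...CDD
...CDD
.AAA..
.AAA..
....BB
....BB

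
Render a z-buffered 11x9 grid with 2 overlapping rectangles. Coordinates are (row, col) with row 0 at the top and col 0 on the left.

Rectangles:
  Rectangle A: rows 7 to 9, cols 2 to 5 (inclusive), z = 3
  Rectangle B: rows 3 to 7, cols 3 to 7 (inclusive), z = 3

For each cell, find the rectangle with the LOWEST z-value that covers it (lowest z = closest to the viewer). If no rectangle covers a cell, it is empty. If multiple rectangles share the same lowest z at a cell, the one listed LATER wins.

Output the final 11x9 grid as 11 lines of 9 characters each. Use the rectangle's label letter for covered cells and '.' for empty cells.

.........
.........
.........
...BBBBB.
...BBBBB.
...BBBBB.
...BBBBB.
..ABBBBB.
..AAAA...
..AAAA...
.........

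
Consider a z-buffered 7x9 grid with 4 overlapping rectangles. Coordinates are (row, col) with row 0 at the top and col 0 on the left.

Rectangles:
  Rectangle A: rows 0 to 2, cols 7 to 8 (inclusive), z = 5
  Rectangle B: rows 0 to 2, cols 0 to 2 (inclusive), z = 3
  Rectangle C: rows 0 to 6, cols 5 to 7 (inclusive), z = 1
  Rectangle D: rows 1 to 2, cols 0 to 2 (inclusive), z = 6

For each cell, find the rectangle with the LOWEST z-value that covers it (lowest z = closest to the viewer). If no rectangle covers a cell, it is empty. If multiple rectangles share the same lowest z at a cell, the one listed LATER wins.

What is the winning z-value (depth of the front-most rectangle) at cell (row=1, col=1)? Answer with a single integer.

Answer: 3

Derivation:
Check cell (1,1):
  A: rows 0-2 cols 7-8 -> outside (col miss)
  B: rows 0-2 cols 0-2 z=3 -> covers; best now B (z=3)
  C: rows 0-6 cols 5-7 -> outside (col miss)
  D: rows 1-2 cols 0-2 z=6 -> covers; best now B (z=3)
Winner: B at z=3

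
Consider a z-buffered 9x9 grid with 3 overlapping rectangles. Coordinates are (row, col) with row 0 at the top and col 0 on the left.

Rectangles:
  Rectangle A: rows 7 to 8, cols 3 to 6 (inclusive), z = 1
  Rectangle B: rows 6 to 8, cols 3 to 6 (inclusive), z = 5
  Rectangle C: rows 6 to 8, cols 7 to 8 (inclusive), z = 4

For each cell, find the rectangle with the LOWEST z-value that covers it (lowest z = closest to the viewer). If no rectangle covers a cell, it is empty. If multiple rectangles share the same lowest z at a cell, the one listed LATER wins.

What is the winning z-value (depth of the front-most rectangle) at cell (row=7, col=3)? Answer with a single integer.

Check cell (7,3):
  A: rows 7-8 cols 3-6 z=1 -> covers; best now A (z=1)
  B: rows 6-8 cols 3-6 z=5 -> covers; best now A (z=1)
  C: rows 6-8 cols 7-8 -> outside (col miss)
Winner: A at z=1

Answer: 1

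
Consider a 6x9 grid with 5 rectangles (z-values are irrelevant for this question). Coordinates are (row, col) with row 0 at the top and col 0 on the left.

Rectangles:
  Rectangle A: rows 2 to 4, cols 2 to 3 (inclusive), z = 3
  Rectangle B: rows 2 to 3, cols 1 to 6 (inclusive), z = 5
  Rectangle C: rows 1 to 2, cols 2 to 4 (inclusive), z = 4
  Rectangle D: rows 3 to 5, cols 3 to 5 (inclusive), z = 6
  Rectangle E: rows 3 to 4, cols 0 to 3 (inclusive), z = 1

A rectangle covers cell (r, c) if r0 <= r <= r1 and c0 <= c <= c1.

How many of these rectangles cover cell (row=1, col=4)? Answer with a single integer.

Answer: 1

Derivation:
Check cell (1,4):
  A: rows 2-4 cols 2-3 -> outside (row miss)
  B: rows 2-3 cols 1-6 -> outside (row miss)
  C: rows 1-2 cols 2-4 -> covers
  D: rows 3-5 cols 3-5 -> outside (row miss)
  E: rows 3-4 cols 0-3 -> outside (row miss)
Count covering = 1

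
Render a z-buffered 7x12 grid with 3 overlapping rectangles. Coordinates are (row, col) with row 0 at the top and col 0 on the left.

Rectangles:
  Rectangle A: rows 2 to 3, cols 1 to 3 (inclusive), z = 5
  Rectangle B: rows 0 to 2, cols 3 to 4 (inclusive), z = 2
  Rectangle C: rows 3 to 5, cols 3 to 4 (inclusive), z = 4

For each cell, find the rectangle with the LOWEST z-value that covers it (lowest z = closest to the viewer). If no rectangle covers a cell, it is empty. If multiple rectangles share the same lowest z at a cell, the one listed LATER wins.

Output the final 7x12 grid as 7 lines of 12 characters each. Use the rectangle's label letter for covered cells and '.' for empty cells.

...BB.......
...BB.......
.AABB.......
.AACC.......
...CC.......
...CC.......
............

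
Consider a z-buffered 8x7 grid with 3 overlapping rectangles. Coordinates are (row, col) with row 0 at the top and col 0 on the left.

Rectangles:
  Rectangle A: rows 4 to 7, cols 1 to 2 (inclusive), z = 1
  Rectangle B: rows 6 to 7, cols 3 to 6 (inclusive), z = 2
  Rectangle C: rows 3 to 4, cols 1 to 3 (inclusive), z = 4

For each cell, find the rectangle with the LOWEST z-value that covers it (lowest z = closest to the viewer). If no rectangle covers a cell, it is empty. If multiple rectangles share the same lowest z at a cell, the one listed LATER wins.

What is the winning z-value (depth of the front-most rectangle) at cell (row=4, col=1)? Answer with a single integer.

Answer: 1

Derivation:
Check cell (4,1):
  A: rows 4-7 cols 1-2 z=1 -> covers; best now A (z=1)
  B: rows 6-7 cols 3-6 -> outside (row miss)
  C: rows 3-4 cols 1-3 z=4 -> covers; best now A (z=1)
Winner: A at z=1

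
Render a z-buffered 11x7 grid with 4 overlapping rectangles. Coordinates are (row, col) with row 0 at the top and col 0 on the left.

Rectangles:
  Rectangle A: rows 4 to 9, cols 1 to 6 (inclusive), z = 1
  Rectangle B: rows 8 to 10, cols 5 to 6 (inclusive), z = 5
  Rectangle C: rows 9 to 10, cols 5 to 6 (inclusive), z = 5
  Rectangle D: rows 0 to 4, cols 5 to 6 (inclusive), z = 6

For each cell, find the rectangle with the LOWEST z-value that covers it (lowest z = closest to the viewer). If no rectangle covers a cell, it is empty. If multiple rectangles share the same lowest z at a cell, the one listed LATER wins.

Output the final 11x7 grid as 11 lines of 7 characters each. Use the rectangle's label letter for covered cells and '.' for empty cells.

.....DD
.....DD
.....DD
.....DD
.AAAAAA
.AAAAAA
.AAAAAA
.AAAAAA
.AAAAAA
.AAAAAA
.....CC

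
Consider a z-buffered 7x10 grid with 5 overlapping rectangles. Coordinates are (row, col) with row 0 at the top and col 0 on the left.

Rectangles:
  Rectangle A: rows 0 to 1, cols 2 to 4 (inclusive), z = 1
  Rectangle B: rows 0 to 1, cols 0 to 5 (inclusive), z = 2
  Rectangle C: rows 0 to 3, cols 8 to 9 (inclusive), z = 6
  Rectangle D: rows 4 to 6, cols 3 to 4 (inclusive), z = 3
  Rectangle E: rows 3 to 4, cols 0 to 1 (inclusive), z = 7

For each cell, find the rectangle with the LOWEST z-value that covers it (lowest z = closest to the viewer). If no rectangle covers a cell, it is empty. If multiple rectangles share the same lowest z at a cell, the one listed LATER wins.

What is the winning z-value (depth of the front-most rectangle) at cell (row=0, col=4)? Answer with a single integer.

Check cell (0,4):
  A: rows 0-1 cols 2-4 z=1 -> covers; best now A (z=1)
  B: rows 0-1 cols 0-5 z=2 -> covers; best now A (z=1)
  C: rows 0-3 cols 8-9 -> outside (col miss)
  D: rows 4-6 cols 3-4 -> outside (row miss)
  E: rows 3-4 cols 0-1 -> outside (row miss)
Winner: A at z=1

Answer: 1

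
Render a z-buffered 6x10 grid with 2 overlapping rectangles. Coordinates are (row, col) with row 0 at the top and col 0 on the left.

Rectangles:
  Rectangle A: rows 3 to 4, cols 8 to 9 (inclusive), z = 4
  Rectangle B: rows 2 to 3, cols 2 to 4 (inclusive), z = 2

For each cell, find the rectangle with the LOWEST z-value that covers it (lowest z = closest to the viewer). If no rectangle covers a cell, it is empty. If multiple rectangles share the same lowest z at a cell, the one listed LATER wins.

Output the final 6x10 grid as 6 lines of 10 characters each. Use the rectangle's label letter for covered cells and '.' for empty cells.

..........
..........
..BBB.....
..BBB...AA
........AA
..........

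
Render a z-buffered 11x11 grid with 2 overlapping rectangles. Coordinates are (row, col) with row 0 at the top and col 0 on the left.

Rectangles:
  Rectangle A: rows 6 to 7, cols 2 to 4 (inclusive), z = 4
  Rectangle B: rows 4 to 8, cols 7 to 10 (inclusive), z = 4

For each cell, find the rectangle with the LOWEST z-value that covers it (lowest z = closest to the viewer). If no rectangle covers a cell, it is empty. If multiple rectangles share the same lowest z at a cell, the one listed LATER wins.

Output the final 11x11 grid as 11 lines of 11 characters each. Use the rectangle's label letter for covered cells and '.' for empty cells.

...........
...........
...........
...........
.......BBBB
.......BBBB
..AAA..BBBB
..AAA..BBBB
.......BBBB
...........
...........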